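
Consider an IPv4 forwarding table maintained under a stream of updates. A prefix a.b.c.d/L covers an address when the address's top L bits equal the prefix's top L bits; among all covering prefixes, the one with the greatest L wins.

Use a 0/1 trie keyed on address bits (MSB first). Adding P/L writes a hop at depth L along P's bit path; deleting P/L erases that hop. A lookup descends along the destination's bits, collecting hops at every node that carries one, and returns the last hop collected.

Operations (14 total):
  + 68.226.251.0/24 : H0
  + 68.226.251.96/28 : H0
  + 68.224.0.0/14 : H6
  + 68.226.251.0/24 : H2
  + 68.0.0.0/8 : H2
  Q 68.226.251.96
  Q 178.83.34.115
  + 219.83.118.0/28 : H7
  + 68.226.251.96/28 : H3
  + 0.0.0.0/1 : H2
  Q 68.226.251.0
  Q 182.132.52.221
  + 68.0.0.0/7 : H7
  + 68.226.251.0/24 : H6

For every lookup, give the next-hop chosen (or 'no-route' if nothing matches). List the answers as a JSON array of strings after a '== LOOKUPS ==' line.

Trace:
  + 68.226.251.0/24 (H0) depth=24
  + 68.226.251.96/28 (H0) depth=28
  + 68.224.0.0/14 (H6) depth=14
  + 68.226.251.0/24 (H2) depth=24
  + 68.0.0.0/8 (H2) depth=8
  ? 68.226.251.96  path d0:-→d1:-→d2:-→d3:-→d4:-→d5:-→d6:-→d7:-→d8:H2→d9:-→d10:-→d11:-→d12:-→d13:-→d14:H6→d15:-→d16:-→d17:-→d18:-→d19:-→d20:-→d21:-→d22:-→d23:-→d24:H2→d25:-→d26:-→d27:-→d28:H0  best=H0
  ? 178.83.34.115  path d0:-  best=no-route
  + 219.83.118.0/28 (H7) depth=28
  + 68.226.251.96/28 (H3) depth=28
  + 0.0.0.0/1 (H2) depth=1
  ? 68.226.251.0  path d0:-→d1:H2→d2:-→d3:-→d4:-→d5:-→d6:-→d7:-→d8:H2→d9:-→d10:-→d11:-→d12:-→d13:-→d14:H6→d15:-→d16:-→d17:-→d18:-→d19:-→d20:-→d21:-→d22:-→d23:-→d24:H2→d25:-  best=H2
  ? 182.132.52.221  path d0:-→d1:-  best=no-route
  + 68.0.0.0/7 (H7) depth=7
  + 68.226.251.0/24 (H6) depth=24

== LOOKUPS ==
["H0","no-route","H2","no-route"]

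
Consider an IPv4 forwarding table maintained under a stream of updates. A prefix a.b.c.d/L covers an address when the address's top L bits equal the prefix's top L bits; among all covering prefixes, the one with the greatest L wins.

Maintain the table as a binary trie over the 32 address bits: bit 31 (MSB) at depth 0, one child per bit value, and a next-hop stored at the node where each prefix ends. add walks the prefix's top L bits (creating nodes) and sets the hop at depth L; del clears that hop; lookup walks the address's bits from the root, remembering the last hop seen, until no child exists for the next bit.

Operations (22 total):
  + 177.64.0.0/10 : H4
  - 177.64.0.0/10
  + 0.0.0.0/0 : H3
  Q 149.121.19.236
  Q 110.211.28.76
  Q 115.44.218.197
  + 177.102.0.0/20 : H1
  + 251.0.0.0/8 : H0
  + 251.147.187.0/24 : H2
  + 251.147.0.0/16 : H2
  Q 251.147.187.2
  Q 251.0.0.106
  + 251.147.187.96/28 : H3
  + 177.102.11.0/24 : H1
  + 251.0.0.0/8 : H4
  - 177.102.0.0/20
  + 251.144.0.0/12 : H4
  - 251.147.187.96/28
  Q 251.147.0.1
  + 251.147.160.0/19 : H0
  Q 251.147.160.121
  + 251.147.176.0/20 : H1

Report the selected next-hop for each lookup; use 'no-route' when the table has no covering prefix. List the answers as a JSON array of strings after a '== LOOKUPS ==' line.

Trace:
  add 177.64.0.0/10 -> H4 at depth 10
  del 177.64.0.0/10 (clear depth 10)
  add 0.0.0.0/0 -> H3 at depth 0
  lookup 149.121.19.236: bits 10 walk d0:H3→d1:-→d2:- -> H3
  lookup 110.211.28.76: bits ε walk d0:H3 -> H3
  lookup 115.44.218.197: bits ε walk d0:H3 -> H3
  add 177.102.0.0/20 -> H1 at depth 20
  add 251.0.0.0/8 -> H0 at depth 8
  add 251.147.187.0/24 -> H2 at depth 24
  add 251.147.0.0/16 -> H2 at depth 16
  lookup 251.147.187.2: bits 111110111001001110111011 walk d0:H3→d1:-→d2:-→d3:-→d4:-→d5:-→d6:-→d7:-→d8:H0→d9:-→d10:-→d11:-→d12:-→d13:-→d14:-→d15:-→d16:H2→d17:-→d18:-→d19:-→d20:-→d21:-→d22:-→d23:-→d24:H2 -> H2
  lookup 251.0.0.106: bits 11111011 walk d0:H3→d1:-→d2:-→d3:-→d4:-→d5:-→d6:-→d7:-→d8:H0 -> H0
  add 251.147.187.96/28 -> H3 at depth 28
  add 177.102.11.0/24 -> H1 at depth 24
  add 251.0.0.0/8 -> H4 at depth 8
  del 177.102.0.0/20 (clear depth 20)
  add 251.144.0.0/12 -> H4 at depth 12
  del 251.147.187.96/28 (clear depth 28)
  lookup 251.147.0.1: bits 1111101110010011 walk d0:H3→d1:-→d2:-→d3:-→d4:-→d5:-→d6:-→d7:-→d8:H4→d9:-→d10:-→d11:-→d12:H4→d13:-→d14:-→d15:-→d16:H2 -> H2
  add 251.147.160.0/19 -> H0 at depth 19
  lookup 251.147.160.121: bits 1111101110010011101 walk d0:H3→d1:-→d2:-→d3:-→d4:-→d5:-→d6:-→d7:-→d8:H4→d9:-→d10:-→d11:-→d12:H4→d13:-→d14:-→d15:-→d16:H2→d17:-→d18:-→d19:H0 -> H0
  add 251.147.176.0/20 -> H1 at depth 20

== LOOKUPS ==
["H3","H3","H3","H2","H0","H2","H0"]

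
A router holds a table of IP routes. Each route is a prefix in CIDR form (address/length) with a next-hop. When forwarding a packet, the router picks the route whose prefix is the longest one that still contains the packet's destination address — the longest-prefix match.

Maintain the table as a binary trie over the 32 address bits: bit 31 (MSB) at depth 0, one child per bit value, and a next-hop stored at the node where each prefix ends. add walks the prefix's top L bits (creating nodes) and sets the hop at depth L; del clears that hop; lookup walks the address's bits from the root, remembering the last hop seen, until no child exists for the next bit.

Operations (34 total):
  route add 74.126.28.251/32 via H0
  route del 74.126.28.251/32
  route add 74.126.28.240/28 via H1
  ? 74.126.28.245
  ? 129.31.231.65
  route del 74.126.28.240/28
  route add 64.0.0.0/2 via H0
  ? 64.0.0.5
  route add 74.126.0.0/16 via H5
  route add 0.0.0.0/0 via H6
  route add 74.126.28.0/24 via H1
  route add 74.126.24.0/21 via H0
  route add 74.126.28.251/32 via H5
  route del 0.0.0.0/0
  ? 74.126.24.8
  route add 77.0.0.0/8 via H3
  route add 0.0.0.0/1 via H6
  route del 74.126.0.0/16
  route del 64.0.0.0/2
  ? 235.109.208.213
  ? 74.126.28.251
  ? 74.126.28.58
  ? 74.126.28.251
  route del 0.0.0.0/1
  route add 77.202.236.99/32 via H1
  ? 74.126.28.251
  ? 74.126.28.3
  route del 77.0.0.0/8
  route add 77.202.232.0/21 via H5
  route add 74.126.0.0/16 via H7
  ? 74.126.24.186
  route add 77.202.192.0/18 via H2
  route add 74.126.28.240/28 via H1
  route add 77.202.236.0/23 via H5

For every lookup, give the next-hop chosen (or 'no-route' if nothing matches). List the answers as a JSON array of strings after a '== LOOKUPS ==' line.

Process each operation:
  + 74.126.28.251/32 (H0) depth=32
  del 74.126.28.251/32 (clear depth 32)
  + 74.126.28.240/28 (H1) depth=28
  ? 74.126.28.245  path d0:-→d1:-→d2:-→d3:-→d4:-→d5:-→d6:-→d7:-→d8:-→d9:-→d10:-→d11:-→d12:-→d13:-→d14:-→d15:-→d16:-→d17:-→d18:-→d19:-→d20:-→d21:-→d22:-→d23:-→d24:-→d25:-→d26:-→d27:-→d28:H1  best=H1
  ? 129.31.231.65  path d0:-  best=no-route
  del 74.126.28.240/28 (clear depth 28)
  + 64.0.0.0/2 (H0) depth=2
  ? 64.0.0.5  path d0:-→d1:-→d2:H0→d3:-→d4:-  best=H0
  + 74.126.0.0/16 (H5) depth=16
  + 0.0.0.0/0 (H6) depth=0
  + 74.126.28.0/24 (H1) depth=24
  + 74.126.24.0/21 (H0) depth=21
  + 74.126.28.251/32 (H5) depth=32
  del 0.0.0.0/0 (clear depth 0)
  ? 74.126.24.8  path d0:-→d1:-→d2:H0→d3:-→d4:-→d5:-→d6:-→d7:-→d8:-→d9:-→d10:-→d11:-→d12:-→d13:-→d14:-→d15:-→d16:H5→d17:-→d18:-→d19:-→d20:-→d21:H0  best=H0
  + 77.0.0.0/8 (H3) depth=8
  + 0.0.0.0/1 (H6) depth=1
  del 74.126.0.0/16 (clear depth 16)
  del 64.0.0.0/2 (clear depth 2)
  ? 235.109.208.213  path d0:-  best=no-route
  ? 74.126.28.251  path d0:-→d1:H6→d2:-→d3:-→d4:-→d5:-→d6:-→d7:-→d8:-→d9:-→d10:-→d11:-→d12:-→d13:-→d14:-→d15:-→d16:-→d17:-→d18:-→d19:-→d20:-→d21:H0→d22:-→d23:-→d24:H1→d25:-→d26:-→d27:-→d28:-→d29:-→d30:-→d31:-→d32:H5  best=H5
  ? 74.126.28.58  path d0:-→d1:H6→d2:-→d3:-→d4:-→d5:-→d6:-→d7:-→d8:-→d9:-→d10:-→d11:-→d12:-→d13:-→d14:-→d15:-→d16:-→d17:-→d18:-→d19:-→d20:-→d21:H0→d22:-→d23:-→d24:H1  best=H1
  ? 74.126.28.251  path d0:-→d1:H6→d2:-→d3:-→d4:-→d5:-→d6:-→d7:-→d8:-→d9:-→d10:-→d11:-→d12:-→d13:-→d14:-→d15:-→d16:-→d17:-→d18:-→d19:-→d20:-→d21:H0→d22:-→d23:-→d24:H1→d25:-→d26:-→d27:-→d28:-→d29:-→d30:-→d31:-→d32:H5  best=H5
  del 0.0.0.0/1 (clear depth 1)
  + 77.202.236.99/32 (H1) depth=32
  ? 74.126.28.251  path d0:-→d1:-→d2:-→d3:-→d4:-→d5:-→d6:-→d7:-→d8:-→d9:-→d10:-→d11:-→d12:-→d13:-→d14:-→d15:-→d16:-→d17:-→d18:-→d19:-→d20:-→d21:H0→d22:-→d23:-→d24:H1→d25:-→d26:-→d27:-→d28:-→d29:-→d30:-→d31:-→d32:H5  best=H5
  ? 74.126.28.3  path d0:-→d1:-→d2:-→d3:-→d4:-→d5:-→d6:-→d7:-→d8:-→d9:-→d10:-→d11:-→d12:-→d13:-→d14:-→d15:-→d16:-→d17:-→d18:-→d19:-→d20:-→d21:H0→d22:-→d23:-→d24:H1  best=H1
  del 77.0.0.0/8 (clear depth 8)
  + 77.202.232.0/21 (H5) depth=21
  + 74.126.0.0/16 (H7) depth=16
  ? 74.126.24.186  path d0:-→d1:-→d2:-→d3:-→d4:-→d5:-→d6:-→d7:-→d8:-→d9:-→d10:-→d11:-→d12:-→d13:-→d14:-→d15:-→d16:H7→d17:-→d18:-→d19:-→d20:-→d21:H0  best=H0
  + 77.202.192.0/18 (H2) depth=18
  + 74.126.28.240/28 (H1) depth=28
  + 77.202.236.0/23 (H5) depth=23

== LOOKUPS ==
["H1","no-route","H0","H0","no-route","H5","H1","H5","H5","H1","H0"]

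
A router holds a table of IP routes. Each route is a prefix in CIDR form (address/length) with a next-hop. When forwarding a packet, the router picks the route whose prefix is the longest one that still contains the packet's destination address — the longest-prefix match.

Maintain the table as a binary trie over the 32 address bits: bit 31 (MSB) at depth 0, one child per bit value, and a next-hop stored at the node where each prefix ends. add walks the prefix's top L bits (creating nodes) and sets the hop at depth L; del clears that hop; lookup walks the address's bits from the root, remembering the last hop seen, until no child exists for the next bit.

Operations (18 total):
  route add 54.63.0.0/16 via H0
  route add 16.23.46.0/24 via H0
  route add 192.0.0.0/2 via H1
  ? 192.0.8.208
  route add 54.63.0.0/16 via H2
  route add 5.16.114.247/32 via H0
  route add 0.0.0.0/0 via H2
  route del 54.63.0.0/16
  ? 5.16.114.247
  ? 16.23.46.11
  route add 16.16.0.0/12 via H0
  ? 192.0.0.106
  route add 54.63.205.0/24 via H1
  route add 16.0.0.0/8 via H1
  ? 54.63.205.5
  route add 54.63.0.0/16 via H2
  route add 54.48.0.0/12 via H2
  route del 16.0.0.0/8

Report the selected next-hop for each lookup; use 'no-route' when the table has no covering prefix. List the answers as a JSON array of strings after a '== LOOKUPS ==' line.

Trace:
  + 54.63.0.0/16 (H0) depth=16
  + 16.23.46.0/24 (H0) depth=24
  + 192.0.0.0/2 (H1) depth=2
  ? 192.0.8.208  path d0:-→d1:-→d2:H1  best=H1
  + 54.63.0.0/16 (H2) depth=16
  + 5.16.114.247/32 (H0) depth=32
  + 0.0.0.0/0 (H2) depth=0
  - 54.63.0.0/16 clear@16
  ? 5.16.114.247  path d0:H2→d1:-→d2:-→d3:-→d4:-→d5:-→d6:-→d7:-→d8:-→d9:-→d10:-→d11:-→d12:-→d13:-→d14:-→d15:-→d16:-→d17:-→d18:-→d19:-→d20:-→d21:-→d22:-→d23:-→d24:-→d25:-→d26:-→d27:-→d28:-→d29:-→d30:-→d31:-→d32:H0  best=H0
  ? 16.23.46.11  path d0:H2→d1:-→d2:-→d3:-→d4:-→d5:-→d6:-→d7:-→d8:-→d9:-→d10:-→d11:-→d12:-→d13:-→d14:-→d15:-→d16:-→d17:-→d18:-→d19:-→d20:-→d21:-→d22:-→d23:-→d24:H0  best=H0
  + 16.16.0.0/12 (H0) depth=12
  ? 192.0.0.106  path d0:H2→d1:-→d2:H1  best=H1
  + 54.63.205.0/24 (H1) depth=24
  + 16.0.0.0/8 (H1) depth=8
  ? 54.63.205.5  path d0:H2→d1:-→d2:-→d3:-→d4:-→d5:-→d6:-→d7:-→d8:-→d9:-→d10:-→d11:-→d12:-→d13:-→d14:-→d15:-→d16:-→d17:-→d18:-→d19:-→d20:-→d21:-→d22:-→d23:-→d24:H1  best=H1
  + 54.63.0.0/16 (H2) depth=16
  + 54.48.0.0/12 (H2) depth=12
  - 16.0.0.0/8 clear@8

== LOOKUPS ==
["H1","H0","H0","H1","H1"]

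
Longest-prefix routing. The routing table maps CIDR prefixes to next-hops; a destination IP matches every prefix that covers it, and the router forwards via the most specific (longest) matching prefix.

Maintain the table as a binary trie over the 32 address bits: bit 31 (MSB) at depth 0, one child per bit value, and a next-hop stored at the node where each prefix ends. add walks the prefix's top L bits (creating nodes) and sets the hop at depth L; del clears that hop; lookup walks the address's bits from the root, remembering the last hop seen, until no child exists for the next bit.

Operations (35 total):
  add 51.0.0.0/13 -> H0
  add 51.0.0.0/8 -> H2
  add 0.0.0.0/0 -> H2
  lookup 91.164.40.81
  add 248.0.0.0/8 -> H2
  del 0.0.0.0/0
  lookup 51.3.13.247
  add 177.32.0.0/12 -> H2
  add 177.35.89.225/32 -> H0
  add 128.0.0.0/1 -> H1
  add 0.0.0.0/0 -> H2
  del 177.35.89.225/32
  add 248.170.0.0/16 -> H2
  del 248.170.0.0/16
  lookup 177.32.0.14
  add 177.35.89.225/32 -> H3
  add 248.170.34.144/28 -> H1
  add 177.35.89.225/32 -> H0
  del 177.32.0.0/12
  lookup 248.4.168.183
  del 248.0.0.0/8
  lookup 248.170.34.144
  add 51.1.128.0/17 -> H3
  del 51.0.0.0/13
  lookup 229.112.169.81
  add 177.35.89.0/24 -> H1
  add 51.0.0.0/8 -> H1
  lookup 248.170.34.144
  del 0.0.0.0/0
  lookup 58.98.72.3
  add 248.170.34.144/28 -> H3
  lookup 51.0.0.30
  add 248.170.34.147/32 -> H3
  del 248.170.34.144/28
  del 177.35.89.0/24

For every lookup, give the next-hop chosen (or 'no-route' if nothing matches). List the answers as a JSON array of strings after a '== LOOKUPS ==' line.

Trace:
  + 51.0.0.0/13 (H0) depth=13
  + 51.0.0.0/8 (H2) depth=8
  + 0.0.0.0/0 (H2) depth=0
  ? 91.164.40.81  path d0:H2→d1:-  best=H2
  + 248.0.0.0/8 (H2) depth=8
  - 0.0.0.0/0 clear@0
  ? 51.3.13.247  path d0:-→d1:-→d2:-→d3:-→d4:-→d5:-→d6:-→d7:-→d8:H2→d9:-→d10:-→d11:-→d12:-→d13:H0  best=H0
  + 177.32.0.0/12 (H2) depth=12
  + 177.35.89.225/32 (H0) depth=32
  + 128.0.0.0/1 (H1) depth=1
  + 0.0.0.0/0 (H2) depth=0
  - 177.35.89.225/32 clear@32
  + 248.170.0.0/16 (H2) depth=16
  - 248.170.0.0/16 clear@16
  ? 177.32.0.14  path d0:H2→d1:H1→d2:-→d3:-→d4:-→d5:-→d6:-→d7:-→d8:-→d9:-→d10:-→d11:-→d12:H2→d13:-→d14:-  best=H2
  + 177.35.89.225/32 (H3) depth=32
  + 248.170.34.144/28 (H1) depth=28
  + 177.35.89.225/32 (H0) depth=32
  - 177.32.0.0/12 clear@12
  ? 248.4.168.183  path d0:H2→d1:H1→d2:-→d3:-→d4:-→d5:-→d6:-→d7:-→d8:H2  best=H2
  - 248.0.0.0/8 clear@8
  ? 248.170.34.144  path d0:H2→d1:H1→d2:-→d3:-→d4:-→d5:-→d6:-→d7:-→d8:-→d9:-→d10:-→d11:-→d12:-→d13:-→d14:-→d15:-→d16:-→d17:-→d18:-→d19:-→d20:-→d21:-→d22:-→d23:-→d24:-→d25:-→d26:-→d27:-→d28:H1  best=H1
  + 51.1.128.0/17 (H3) depth=17
  - 51.0.0.0/13 clear@13
  ? 229.112.169.81  path d0:H2→d1:H1→d2:-→d3:-  best=H1
  + 177.35.89.0/24 (H1) depth=24
  + 51.0.0.0/8 (H1) depth=8
  ? 248.170.34.144  path d0:H2→d1:H1→d2:-→d3:-→d4:-→d5:-→d6:-→d7:-→d8:-→d9:-→d10:-→d11:-→d12:-→d13:-→d14:-→d15:-→d16:-→d17:-→d18:-→d19:-→d20:-→d21:-→d22:-→d23:-→d24:-→d25:-→d26:-→d27:-→d28:H1  best=H1
  - 0.0.0.0/0 clear@0
  ? 58.98.72.3  path d0:-→d1:-→d2:-→d3:-→d4:-  best=no-route
  + 248.170.34.144/28 (H3) depth=28
  ? 51.0.0.30  path d0:-→d1:-→d2:-→d3:-→d4:-→d5:-→d6:-→d7:-→d8:H1→d9:-→d10:-→d11:-→d12:-→d13:-→d14:-→d15:-  best=H1
  + 248.170.34.147/32 (H3) depth=32
  - 248.170.34.144/28 clear@28
  - 177.35.89.0/24 clear@24

== LOOKUPS ==
["H2","H0","H2","H2","H1","H1","H1","no-route","H1"]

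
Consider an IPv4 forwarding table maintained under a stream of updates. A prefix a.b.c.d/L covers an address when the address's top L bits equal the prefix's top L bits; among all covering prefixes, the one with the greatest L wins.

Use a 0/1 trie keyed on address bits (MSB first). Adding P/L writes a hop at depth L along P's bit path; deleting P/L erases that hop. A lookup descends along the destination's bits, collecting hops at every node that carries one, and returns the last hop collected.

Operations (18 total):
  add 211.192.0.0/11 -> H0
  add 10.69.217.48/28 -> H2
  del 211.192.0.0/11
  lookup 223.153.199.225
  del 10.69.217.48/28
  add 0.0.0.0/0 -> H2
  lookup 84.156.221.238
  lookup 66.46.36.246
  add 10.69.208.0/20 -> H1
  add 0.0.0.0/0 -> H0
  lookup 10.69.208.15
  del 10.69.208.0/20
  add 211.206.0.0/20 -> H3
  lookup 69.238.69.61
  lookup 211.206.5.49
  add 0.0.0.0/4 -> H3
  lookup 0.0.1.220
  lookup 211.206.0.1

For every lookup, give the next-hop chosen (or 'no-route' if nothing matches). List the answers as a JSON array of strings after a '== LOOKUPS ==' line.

Apply in order:
  add 211.192.0.0/11 -> H0 at depth 11
  add 10.69.217.48/28 -> H2 at depth 28
  del 211.192.0.0/11 (clear depth 11)
  lookup 223.153.199.225: bits 1101 walk d0:-→d1:-→d2:-→d3:-→d4:- -> no-route
  del 10.69.217.48/28 (clear depth 28)
  add 0.0.0.0/0 -> H2 at depth 0
  lookup 84.156.221.238: bits 0 walk d0:H2→d1:- -> H2
  lookup 66.46.36.246: bits 0 walk d0:H2→d1:- -> H2
  add 10.69.208.0/20 -> H1 at depth 20
  add 0.0.0.0/0 -> H0 at depth 0
  lookup 10.69.208.15: bits 00001010010001011101 walk d0:H0→d1:-→d2:-→d3:-→d4:-→d5:-→d6:-→d7:-→d8:-→d9:-→d10:-→d11:-→d12:-→d13:-→d14:-→d15:-→d16:-→d17:-→d18:-→d19:-→d20:H1 -> H1
  del 10.69.208.0/20 (clear depth 20)
  add 211.206.0.0/20 -> H3 at depth 20
  lookup 69.238.69.61: bits 0 walk d0:H0→d1:- -> H0
  lookup 211.206.5.49: bits 11010011110011100000 walk d0:H0→d1:-→d2:-→d3:-→d4:-→d5:-→d6:-→d7:-→d8:-→d9:-→d10:-→d11:-→d12:-→d13:-→d14:-→d15:-→d16:-→d17:-→d18:-→d19:-→d20:H3 -> H3
  add 0.0.0.0/4 -> H3 at depth 4
  lookup 0.0.1.220: bits 0000 walk d0:H0→d1:-→d2:-→d3:-→d4:H3 -> H3
  lookup 211.206.0.1: bits 11010011110011100000 walk d0:H0→d1:-→d2:-→d3:-→d4:-→d5:-→d6:-→d7:-→d8:-→d9:-→d10:-→d11:-→d12:-→d13:-→d14:-→d15:-→d16:-→d17:-→d18:-→d19:-→d20:H3 -> H3

== LOOKUPS ==
["no-route","H2","H2","H1","H0","H3","H3","H3"]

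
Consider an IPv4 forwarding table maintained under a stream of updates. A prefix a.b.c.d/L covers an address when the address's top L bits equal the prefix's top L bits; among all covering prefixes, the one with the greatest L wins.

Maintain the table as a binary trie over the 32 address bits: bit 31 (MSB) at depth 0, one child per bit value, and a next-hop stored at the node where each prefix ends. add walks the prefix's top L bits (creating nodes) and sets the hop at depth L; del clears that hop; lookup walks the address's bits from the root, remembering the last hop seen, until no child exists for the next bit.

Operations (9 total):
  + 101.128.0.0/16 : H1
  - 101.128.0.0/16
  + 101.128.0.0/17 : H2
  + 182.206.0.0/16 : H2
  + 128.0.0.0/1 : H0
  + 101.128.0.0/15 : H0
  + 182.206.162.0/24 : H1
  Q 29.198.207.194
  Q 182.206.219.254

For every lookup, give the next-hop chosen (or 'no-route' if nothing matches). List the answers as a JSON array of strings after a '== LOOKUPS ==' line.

Apply in order:
  add 101.128.0.0/16 -> H1 at depth 16
  - 101.128.0.0/16 clear@16
  add 101.128.0.0/17 -> H2 at depth 17
  add 182.206.0.0/16 -> H2 at depth 16
  add 128.0.0.0/1 -> H0 at depth 1
  add 101.128.0.0/15 -> H0 at depth 15
  add 182.206.162.0/24 -> H1 at depth 24
  Q 29.198.207.194: descend 0 ; hops seen [∅] ; pick no-route
  Q 182.206.219.254: descend 10110110110011101 ; hops seen [H0,H2] ; pick H2

== LOOKUPS ==
["no-route","H2"]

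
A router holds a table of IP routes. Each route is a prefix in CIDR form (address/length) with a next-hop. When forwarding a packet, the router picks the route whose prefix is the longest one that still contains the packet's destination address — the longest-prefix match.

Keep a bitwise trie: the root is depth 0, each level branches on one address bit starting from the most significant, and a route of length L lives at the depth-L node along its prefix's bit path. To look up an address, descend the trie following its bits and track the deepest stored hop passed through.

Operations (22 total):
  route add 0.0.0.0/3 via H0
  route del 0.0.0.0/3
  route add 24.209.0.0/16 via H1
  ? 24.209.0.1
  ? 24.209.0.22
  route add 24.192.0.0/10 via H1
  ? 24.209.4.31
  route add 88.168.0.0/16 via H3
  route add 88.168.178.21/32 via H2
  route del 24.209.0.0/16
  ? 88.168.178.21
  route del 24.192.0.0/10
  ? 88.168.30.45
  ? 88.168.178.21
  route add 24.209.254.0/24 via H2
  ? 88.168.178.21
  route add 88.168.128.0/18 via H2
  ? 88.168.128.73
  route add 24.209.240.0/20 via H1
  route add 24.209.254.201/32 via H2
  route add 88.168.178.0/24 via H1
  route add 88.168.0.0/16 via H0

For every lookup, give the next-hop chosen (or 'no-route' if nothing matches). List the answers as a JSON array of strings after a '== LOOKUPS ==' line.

Trace:
  add 0.0.0.0/3 -> H0 at depth 3
  - 0.0.0.0/3 clear@3
  add 24.209.0.0/16 -> H1 at depth 16
  lookup 24.209.0.1: bits 0001100011010001 walk d0:-→d1:-→d2:-→d3:-→d4:-→d5:-→d6:-→d7:-→d8:-→d9:-→d10:-→d11:-→d12:-→d13:-→d14:-→d15:-→d16:H1 -> H1
  lookup 24.209.0.22: bits 0001100011010001 walk d0:-→d1:-→d2:-→d3:-→d4:-→d5:-→d6:-→d7:-→d8:-→d9:-→d10:-→d11:-→d12:-→d13:-→d14:-→d15:-→d16:H1 -> H1
  add 24.192.0.0/10 -> H1 at depth 10
  lookup 24.209.4.31: bits 0001100011010001 walk d0:-→d1:-→d2:-→d3:-→d4:-→d5:-→d6:-→d7:-→d8:-→d9:-→d10:H1→d11:-→d12:-→d13:-→d14:-→d15:-→d16:H1 -> H1
  add 88.168.0.0/16 -> H3 at depth 16
  add 88.168.178.21/32 -> H2 at depth 32
  - 24.209.0.0/16 clear@16
  lookup 88.168.178.21: bits 01011000101010001011001000010101 walk d0:-→d1:-→d2:-→d3:-→d4:-→d5:-→d6:-→d7:-→d8:-→d9:-→d10:-→d11:-→d12:-→d13:-→d14:-→d15:-→d16:H3→d17:-→d18:-→d19:-→d20:-→d21:-→d22:-→d23:-→d24:-→d25:-→d26:-→d27:-→d28:-→d29:-→d30:-→d31:-→d32:H2 -> H2
  - 24.192.0.0/10 clear@10
  lookup 88.168.30.45: bits 0101100010101000 walk d0:-→d1:-→d2:-→d3:-→d4:-→d5:-→d6:-→d7:-→d8:-→d9:-→d10:-→d11:-→d12:-→d13:-→d14:-→d15:-→d16:H3 -> H3
  lookup 88.168.178.21: bits 01011000101010001011001000010101 walk d0:-→d1:-→d2:-→d3:-→d4:-→d5:-→d6:-→d7:-→d8:-→d9:-→d10:-→d11:-→d12:-→d13:-→d14:-→d15:-→d16:H3→d17:-→d18:-→d19:-→d20:-→d21:-→d22:-→d23:-→d24:-→d25:-→d26:-→d27:-→d28:-→d29:-→d30:-→d31:-→d32:H2 -> H2
  add 24.209.254.0/24 -> H2 at depth 24
  lookup 88.168.178.21: bits 01011000101010001011001000010101 walk d0:-→d1:-→d2:-→d3:-→d4:-→d5:-→d6:-→d7:-→d8:-→d9:-→d10:-→d11:-→d12:-→d13:-→d14:-→d15:-→d16:H3→d17:-→d18:-→d19:-→d20:-→d21:-→d22:-→d23:-→d24:-→d25:-→d26:-→d27:-→d28:-→d29:-→d30:-→d31:-→d32:H2 -> H2
  add 88.168.128.0/18 -> H2 at depth 18
  lookup 88.168.128.73: bits 010110001010100010 walk d0:-→d1:-→d2:-→d3:-→d4:-→d5:-→d6:-→d7:-→d8:-→d9:-→d10:-→d11:-→d12:-→d13:-→d14:-→d15:-→d16:H3→d17:-→d18:H2 -> H2
  add 24.209.240.0/20 -> H1 at depth 20
  add 24.209.254.201/32 -> H2 at depth 32
  add 88.168.178.0/24 -> H1 at depth 24
  add 88.168.0.0/16 -> H0 at depth 16

== LOOKUPS ==
["H1","H1","H1","H2","H3","H2","H2","H2"]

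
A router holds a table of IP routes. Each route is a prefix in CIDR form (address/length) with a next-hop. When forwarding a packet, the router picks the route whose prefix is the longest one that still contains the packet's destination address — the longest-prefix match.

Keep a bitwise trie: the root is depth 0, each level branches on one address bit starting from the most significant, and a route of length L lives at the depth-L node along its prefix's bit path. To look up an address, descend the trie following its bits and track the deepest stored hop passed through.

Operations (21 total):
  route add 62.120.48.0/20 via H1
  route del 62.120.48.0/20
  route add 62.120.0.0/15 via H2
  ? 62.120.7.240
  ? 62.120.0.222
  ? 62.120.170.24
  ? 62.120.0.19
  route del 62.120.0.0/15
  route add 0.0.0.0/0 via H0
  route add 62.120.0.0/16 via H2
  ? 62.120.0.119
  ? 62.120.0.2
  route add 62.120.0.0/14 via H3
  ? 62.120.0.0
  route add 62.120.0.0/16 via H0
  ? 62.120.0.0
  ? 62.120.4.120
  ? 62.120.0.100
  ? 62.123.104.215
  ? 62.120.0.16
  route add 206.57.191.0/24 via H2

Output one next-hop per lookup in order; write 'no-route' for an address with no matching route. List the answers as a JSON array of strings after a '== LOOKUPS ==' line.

Process each operation:
  + 62.120.48.0/20 (H1) depth=20
  del 62.120.48.0/20 (clear depth 20)
  + 62.120.0.0/15 (H2) depth=15
  ? 62.120.7.240  path d0:-→d1:-→d2:-→d3:-→d4:-→d5:-→d6:-→d7:-→d8:-→d9:-→d10:-→d11:-→d12:-→d13:-→d14:-→d15:H2→d16:-→d17:-→d18:-  best=H2
  ? 62.120.0.222  path d0:-→d1:-→d2:-→d3:-→d4:-→d5:-→d6:-→d7:-→d8:-→d9:-→d10:-→d11:-→d12:-→d13:-→d14:-→d15:H2→d16:-→d17:-→d18:-  best=H2
  ? 62.120.170.24  path d0:-→d1:-→d2:-→d3:-→d4:-→d5:-→d6:-→d7:-→d8:-→d9:-→d10:-→d11:-→d12:-→d13:-→d14:-→d15:H2→d16:-  best=H2
  ? 62.120.0.19  path d0:-→d1:-→d2:-→d3:-→d4:-→d5:-→d6:-→d7:-→d8:-→d9:-→d10:-→d11:-→d12:-→d13:-→d14:-→d15:H2→d16:-→d17:-→d18:-  best=H2
  del 62.120.0.0/15 (clear depth 15)
  + 0.0.0.0/0 (H0) depth=0
  + 62.120.0.0/16 (H2) depth=16
  ? 62.120.0.119  path d0:H0→d1:-→d2:-→d3:-→d4:-→d5:-→d6:-→d7:-→d8:-→d9:-→d10:-→d11:-→d12:-→d13:-→d14:-→d15:-→d16:H2→d17:-→d18:-  best=H2
  ? 62.120.0.2  path d0:H0→d1:-→d2:-→d3:-→d4:-→d5:-→d6:-→d7:-→d8:-→d9:-→d10:-→d11:-→d12:-→d13:-→d14:-→d15:-→d16:H2→d17:-→d18:-  best=H2
  + 62.120.0.0/14 (H3) depth=14
  ? 62.120.0.0  path d0:H0→d1:-→d2:-→d3:-→d4:-→d5:-→d6:-→d7:-→d8:-→d9:-→d10:-→d11:-→d12:-→d13:-→d14:H3→d15:-→d16:H2→d17:-→d18:-  best=H2
  + 62.120.0.0/16 (H0) depth=16
  ? 62.120.0.0  path d0:H0→d1:-→d2:-→d3:-→d4:-→d5:-→d6:-→d7:-→d8:-→d9:-→d10:-→d11:-→d12:-→d13:-→d14:H3→d15:-→d16:H0→d17:-→d18:-  best=H0
  ? 62.120.4.120  path d0:H0→d1:-→d2:-→d3:-→d4:-→d5:-→d6:-→d7:-→d8:-→d9:-→d10:-→d11:-→d12:-→d13:-→d14:H3→d15:-→d16:H0→d17:-→d18:-  best=H0
  ? 62.120.0.100  path d0:H0→d1:-→d2:-→d3:-→d4:-→d5:-→d6:-→d7:-→d8:-→d9:-→d10:-→d11:-→d12:-→d13:-→d14:H3→d15:-→d16:H0→d17:-→d18:-  best=H0
  ? 62.123.104.215  path d0:H0→d1:-→d2:-→d3:-→d4:-→d5:-→d6:-→d7:-→d8:-→d9:-→d10:-→d11:-→d12:-→d13:-→d14:H3  best=H3
  ? 62.120.0.16  path d0:H0→d1:-→d2:-→d3:-→d4:-→d5:-→d6:-→d7:-→d8:-→d9:-→d10:-→d11:-→d12:-→d13:-→d14:H3→d15:-→d16:H0→d17:-→d18:-  best=H0
  + 206.57.191.0/24 (H2) depth=24

== LOOKUPS ==
["H2","H2","H2","H2","H2","H2","H2","H0","H0","H0","H3","H0"]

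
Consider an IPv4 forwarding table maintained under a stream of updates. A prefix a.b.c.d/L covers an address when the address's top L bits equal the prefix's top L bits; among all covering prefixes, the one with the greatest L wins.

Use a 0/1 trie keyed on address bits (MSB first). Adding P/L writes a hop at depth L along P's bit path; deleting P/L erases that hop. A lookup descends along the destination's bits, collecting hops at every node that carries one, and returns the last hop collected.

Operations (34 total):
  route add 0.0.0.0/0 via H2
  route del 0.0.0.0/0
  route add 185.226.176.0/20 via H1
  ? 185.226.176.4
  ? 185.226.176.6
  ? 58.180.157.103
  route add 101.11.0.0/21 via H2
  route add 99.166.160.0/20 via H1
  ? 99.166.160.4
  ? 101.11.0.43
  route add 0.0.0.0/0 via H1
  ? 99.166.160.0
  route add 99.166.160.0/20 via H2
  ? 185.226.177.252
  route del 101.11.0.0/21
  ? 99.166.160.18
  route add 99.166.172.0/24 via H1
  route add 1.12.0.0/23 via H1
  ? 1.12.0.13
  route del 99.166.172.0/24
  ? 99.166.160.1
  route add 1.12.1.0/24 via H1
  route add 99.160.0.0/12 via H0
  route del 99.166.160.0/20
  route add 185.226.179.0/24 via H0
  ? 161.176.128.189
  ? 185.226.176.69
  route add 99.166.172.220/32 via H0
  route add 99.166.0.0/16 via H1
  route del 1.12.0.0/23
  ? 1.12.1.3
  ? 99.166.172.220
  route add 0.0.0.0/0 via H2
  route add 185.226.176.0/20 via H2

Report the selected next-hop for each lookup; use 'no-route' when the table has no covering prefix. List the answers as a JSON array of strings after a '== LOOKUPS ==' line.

Process each operation:
  + 0.0.0.0/0 (H2) depth=0
  - 0.0.0.0/0 clear@0
  + 185.226.176.0/20 (H1) depth=20
  ? 185.226.176.4  path d0:-→d1:-→d2:-→d3:-→d4:-→d5:-→d6:-→d7:-→d8:-→d9:-→d10:-→d11:-→d12:-→d13:-→d14:-→d15:-→d16:-→d17:-→d18:-→d19:-→d20:H1  best=H1
  ? 185.226.176.6  path d0:-→d1:-→d2:-→d3:-→d4:-→d5:-→d6:-→d7:-→d8:-→d9:-→d10:-→d11:-→d12:-→d13:-→d14:-→d15:-→d16:-→d17:-→d18:-→d19:-→d20:H1  best=H1
  ? 58.180.157.103  path d0:-  best=no-route
  + 101.11.0.0/21 (H2) depth=21
  + 99.166.160.0/20 (H1) depth=20
  ? 99.166.160.4  path d0:-→d1:-→d2:-→d3:-→d4:-→d5:-→d6:-→d7:-→d8:-→d9:-→d10:-→d11:-→d12:-→d13:-→d14:-→d15:-→d16:-→d17:-→d18:-→d19:-→d20:H1  best=H1
  ? 101.11.0.43  path d0:-→d1:-→d2:-→d3:-→d4:-→d5:-→d6:-→d7:-→d8:-→d9:-→d10:-→d11:-→d12:-→d13:-→d14:-→d15:-→d16:-→d17:-→d18:-→d19:-→d20:-→d21:H2  best=H2
  + 0.0.0.0/0 (H1) depth=0
  ? 99.166.160.0  path d0:H1→d1:-→d2:-→d3:-→d4:-→d5:-→d6:-→d7:-→d8:-→d9:-→d10:-→d11:-→d12:-→d13:-→d14:-→d15:-→d16:-→d17:-→d18:-→d19:-→d20:H1  best=H1
  + 99.166.160.0/20 (H2) depth=20
  ? 185.226.177.252  path d0:H1→d1:-→d2:-→d3:-→d4:-→d5:-→d6:-→d7:-→d8:-→d9:-→d10:-→d11:-→d12:-→d13:-→d14:-→d15:-→d16:-→d17:-→d18:-→d19:-→d20:H1  best=H1
  - 101.11.0.0/21 clear@21
  ? 99.166.160.18  path d0:H1→d1:-→d2:-→d3:-→d4:-→d5:-→d6:-→d7:-→d8:-→d9:-→d10:-→d11:-→d12:-→d13:-→d14:-→d15:-→d16:-→d17:-→d18:-→d19:-→d20:H2  best=H2
  + 99.166.172.0/24 (H1) depth=24
  + 1.12.0.0/23 (H1) depth=23
  ? 1.12.0.13  path d0:H1→d1:-→d2:-→d3:-→d4:-→d5:-→d6:-→d7:-→d8:-→d9:-→d10:-→d11:-→d12:-→d13:-→d14:-→d15:-→d16:-→d17:-→d18:-→d19:-→d20:-→d21:-→d22:-→d23:H1  best=H1
  - 99.166.172.0/24 clear@24
  ? 99.166.160.1  path d0:H1→d1:-→d2:-→d3:-→d4:-→d5:-→d6:-→d7:-→d8:-→d9:-→d10:-→d11:-→d12:-→d13:-→d14:-→d15:-→d16:-→d17:-→d18:-→d19:-→d20:H2  best=H2
  + 1.12.1.0/24 (H1) depth=24
  + 99.160.0.0/12 (H0) depth=12
  - 99.166.160.0/20 clear@20
  + 185.226.179.0/24 (H0) depth=24
  ? 161.176.128.189  path d0:H1→d1:-→d2:-→d3:-  best=H1
  ? 185.226.176.69  path d0:H1→d1:-→d2:-→d3:-→d4:-→d5:-→d6:-→d7:-→d8:-→d9:-→d10:-→d11:-→d12:-→d13:-→d14:-→d15:-→d16:-→d17:-→d18:-→d19:-→d20:H1→d21:-→d22:-  best=H1
  + 99.166.172.220/32 (H0) depth=32
  + 99.166.0.0/16 (H1) depth=16
  - 1.12.0.0/23 clear@23
  ? 1.12.1.3  path d0:H1→d1:-→d2:-→d3:-→d4:-→d5:-→d6:-→d7:-→d8:-→d9:-→d10:-→d11:-→d12:-→d13:-→d14:-→d15:-→d16:-→d17:-→d18:-→d19:-→d20:-→d21:-→d22:-→d23:-→d24:H1  best=H1
  ? 99.166.172.220  path d0:H1→d1:-→d2:-→d3:-→d4:-→d5:-→d6:-→d7:-→d8:-→d9:-→d10:-→d11:-→d12:H0→d13:-→d14:-→d15:-→d16:H1→d17:-→d18:-→d19:-→d20:-→d21:-→d22:-→d23:-→d24:-→d25:-→d26:-→d27:-→d28:-→d29:-→d30:-→d31:-→d32:H0  best=H0
  + 0.0.0.0/0 (H2) depth=0
  + 185.226.176.0/20 (H2) depth=20

== LOOKUPS ==
["H1","H1","no-route","H1","H2","H1","H1","H2","H1","H2","H1","H1","H1","H0"]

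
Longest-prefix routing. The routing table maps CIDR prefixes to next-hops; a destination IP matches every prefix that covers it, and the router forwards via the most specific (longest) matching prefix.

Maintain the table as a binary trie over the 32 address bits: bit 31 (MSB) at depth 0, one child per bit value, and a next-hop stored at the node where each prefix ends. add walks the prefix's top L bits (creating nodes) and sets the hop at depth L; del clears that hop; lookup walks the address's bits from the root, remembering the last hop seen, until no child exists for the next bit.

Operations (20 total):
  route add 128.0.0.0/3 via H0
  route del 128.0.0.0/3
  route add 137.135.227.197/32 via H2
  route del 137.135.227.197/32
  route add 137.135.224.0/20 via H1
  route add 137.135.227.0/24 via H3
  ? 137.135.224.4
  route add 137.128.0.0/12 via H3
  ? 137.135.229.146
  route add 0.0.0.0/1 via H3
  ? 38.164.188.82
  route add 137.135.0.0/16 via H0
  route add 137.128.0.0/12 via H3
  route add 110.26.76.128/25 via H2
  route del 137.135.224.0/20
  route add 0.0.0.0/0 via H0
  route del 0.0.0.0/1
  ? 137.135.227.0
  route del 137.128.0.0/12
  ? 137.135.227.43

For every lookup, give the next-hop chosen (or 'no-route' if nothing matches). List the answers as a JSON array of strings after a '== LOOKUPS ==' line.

Trace:
  + 128.0.0.0/3 (H0) depth=3
  - 128.0.0.0/3 clear@3
  + 137.135.227.197/32 (H2) depth=32
  - 137.135.227.197/32 clear@32
  + 137.135.224.0/20 (H1) depth=20
  + 137.135.227.0/24 (H3) depth=24
  Q 137.135.224.4: descend 1000100110000111111000 ; hops seen [H1] ; pick H1
  + 137.128.0.0/12 (H3) depth=12
  Q 137.135.229.146: descend 100010011000011111100 ; hops seen [H3,H1] ; pick H1
  + 0.0.0.0/1 (H3) depth=1
  Q 38.164.188.82: descend 0 ; hops seen [H3] ; pick H3
  + 137.135.0.0/16 (H0) depth=16
  + 137.128.0.0/12 (H3) depth=12
  + 110.26.76.128/25 (H2) depth=25
  - 137.135.224.0/20 clear@20
  + 0.0.0.0/0 (H0) depth=0
  - 0.0.0.0/1 clear@1
  Q 137.135.227.0: descend 100010011000011111100011 ; hops seen [H0,H3,H0,H3] ; pick H3
  - 137.128.0.0/12 clear@12
  Q 137.135.227.43: descend 100010011000011111100011 ; hops seen [H0,H0,H3] ; pick H3

== LOOKUPS ==
["H1","H1","H3","H3","H3"]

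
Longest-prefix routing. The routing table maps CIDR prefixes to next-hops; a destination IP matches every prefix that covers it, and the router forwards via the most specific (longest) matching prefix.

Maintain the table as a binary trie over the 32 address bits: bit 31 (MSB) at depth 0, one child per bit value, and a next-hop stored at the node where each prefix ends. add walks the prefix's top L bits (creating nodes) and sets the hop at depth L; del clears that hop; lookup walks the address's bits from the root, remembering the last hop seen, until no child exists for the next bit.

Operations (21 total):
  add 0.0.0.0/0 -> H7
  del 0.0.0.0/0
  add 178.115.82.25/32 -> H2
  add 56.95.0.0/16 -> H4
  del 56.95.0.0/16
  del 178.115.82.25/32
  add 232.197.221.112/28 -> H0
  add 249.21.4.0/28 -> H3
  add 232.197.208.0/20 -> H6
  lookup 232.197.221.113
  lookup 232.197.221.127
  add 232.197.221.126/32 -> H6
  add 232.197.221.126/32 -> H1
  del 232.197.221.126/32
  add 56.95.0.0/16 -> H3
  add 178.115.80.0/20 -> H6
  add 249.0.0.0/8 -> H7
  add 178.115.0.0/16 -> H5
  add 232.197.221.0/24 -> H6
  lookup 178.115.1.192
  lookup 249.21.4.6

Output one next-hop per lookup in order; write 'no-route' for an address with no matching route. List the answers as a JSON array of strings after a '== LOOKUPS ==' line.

Trace:
  + 0.0.0.0/0 (H7) depth=0
  del 0.0.0.0/0 (clear depth 0)
  + 178.115.82.25/32 (H2) depth=32
  + 56.95.0.0/16 (H4) depth=16
  del 56.95.0.0/16 (clear depth 16)
  del 178.115.82.25/32 (clear depth 32)
  + 232.197.221.112/28 (H0) depth=28
  + 249.21.4.0/28 (H3) depth=28
  + 232.197.208.0/20 (H6) depth=20
  Q 232.197.221.113: descend 1110100011000101110111010111 ; hops seen [H6,H0] ; pick H0
  Q 232.197.221.127: descend 1110100011000101110111010111 ; hops seen [H6,H0] ; pick H0
  + 232.197.221.126/32 (H6) depth=32
  + 232.197.221.126/32 (H1) depth=32
  del 232.197.221.126/32 (clear depth 32)
  + 56.95.0.0/16 (H3) depth=16
  + 178.115.80.0/20 (H6) depth=20
  + 249.0.0.0/8 (H7) depth=8
  + 178.115.0.0/16 (H5) depth=16
  + 232.197.221.0/24 (H6) depth=24
  Q 178.115.1.192: descend 10110010011100110 ; hops seen [H5] ; pick H5
  Q 249.21.4.6: descend 1111100100010101000001000000 ; hops seen [H7,H3] ; pick H3

== LOOKUPS ==
["H0","H0","H5","H3"]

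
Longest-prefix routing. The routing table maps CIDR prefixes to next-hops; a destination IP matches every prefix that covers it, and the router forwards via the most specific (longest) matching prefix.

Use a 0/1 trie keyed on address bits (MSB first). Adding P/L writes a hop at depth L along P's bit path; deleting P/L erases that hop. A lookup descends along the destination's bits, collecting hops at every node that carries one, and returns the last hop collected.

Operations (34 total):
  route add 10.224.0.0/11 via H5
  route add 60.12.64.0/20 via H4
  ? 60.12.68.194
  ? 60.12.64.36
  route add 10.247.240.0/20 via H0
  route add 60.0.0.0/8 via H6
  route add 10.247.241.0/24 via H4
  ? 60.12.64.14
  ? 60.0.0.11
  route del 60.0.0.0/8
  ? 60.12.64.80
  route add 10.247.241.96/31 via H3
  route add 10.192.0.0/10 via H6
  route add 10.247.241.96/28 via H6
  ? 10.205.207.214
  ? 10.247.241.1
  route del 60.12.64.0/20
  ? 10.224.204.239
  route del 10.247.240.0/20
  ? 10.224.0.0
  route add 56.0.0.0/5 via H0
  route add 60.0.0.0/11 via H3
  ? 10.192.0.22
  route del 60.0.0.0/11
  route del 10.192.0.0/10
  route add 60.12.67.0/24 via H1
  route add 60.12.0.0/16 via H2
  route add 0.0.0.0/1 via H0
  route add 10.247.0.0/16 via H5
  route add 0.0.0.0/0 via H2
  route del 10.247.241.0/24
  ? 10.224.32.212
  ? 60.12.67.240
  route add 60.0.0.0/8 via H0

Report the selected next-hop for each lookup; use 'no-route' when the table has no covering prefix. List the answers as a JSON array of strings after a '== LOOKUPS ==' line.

Trace:
  + 10.224.0.0/11 (H5) depth=11
  + 60.12.64.0/20 (H4) depth=20
  ? 60.12.68.194  path d0:-→d1:-→d2:-→d3:-→d4:-→d5:-→d6:-→d7:-→d8:-→d9:-→d10:-→d11:-→d12:-→d13:-→d14:-→d15:-→d16:-→d17:-→d18:-→d19:-→d20:H4  best=H4
  ? 60.12.64.36  path d0:-→d1:-→d2:-→d3:-→d4:-→d5:-→d6:-→d7:-→d8:-→d9:-→d10:-→d11:-→d12:-→d13:-→d14:-→d15:-→d16:-→d17:-→d18:-→d19:-→d20:H4  best=H4
  + 10.247.240.0/20 (H0) depth=20
  + 60.0.0.0/8 (H6) depth=8
  + 10.247.241.0/24 (H4) depth=24
  ? 60.12.64.14  path d0:-→d1:-→d2:-→d3:-→d4:-→d5:-→d6:-→d7:-→d8:H6→d9:-→d10:-→d11:-→d12:-→d13:-→d14:-→d15:-→d16:-→d17:-→d18:-→d19:-→d20:H4  best=H4
  ? 60.0.0.11  path d0:-→d1:-→d2:-→d3:-→d4:-→d5:-→d6:-→d7:-→d8:H6→d9:-→d10:-→d11:-→d12:-  best=H6
  - 60.0.0.0/8 clear@8
  ? 60.12.64.80  path d0:-→d1:-→d2:-→d3:-→d4:-→d5:-→d6:-→d7:-→d8:-→d9:-→d10:-→d11:-→d12:-→d13:-→d14:-→d15:-→d16:-→d17:-→d18:-→d19:-→d20:H4  best=H4
  + 10.247.241.96/31 (H3) depth=31
  + 10.192.0.0/10 (H6) depth=10
  + 10.247.241.96/28 (H6) depth=28
  ? 10.205.207.214  path d0:-→d1:-→d2:-→d3:-→d4:-→d5:-→d6:-→d7:-→d8:-→d9:-→d10:H6  best=H6
  ? 10.247.241.1  path d0:-→d1:-→d2:-→d3:-→d4:-→d5:-→d6:-→d7:-→d8:-→d9:-→d10:H6→d11:H5→d12:-→d13:-→d14:-→d15:-→d16:-→d17:-→d18:-→d19:-→d20:H0→d21:-→d22:-→d23:-→d24:H4→d25:-  best=H4
  - 60.12.64.0/20 clear@20
  ? 10.224.204.239  path d0:-→d1:-→d2:-→d3:-→d4:-→d5:-→d6:-→d7:-→d8:-→d9:-→d10:H6→d11:H5  best=H5
  - 10.247.240.0/20 clear@20
  ? 10.224.0.0  path d0:-→d1:-→d2:-→d3:-→d4:-→d5:-→d6:-→d7:-→d8:-→d9:-→d10:H6→d11:H5  best=H5
  + 56.0.0.0/5 (H0) depth=5
  + 60.0.0.0/11 (H3) depth=11
  ? 10.192.0.22  path d0:-→d1:-→d2:-→d3:-→d4:-→d5:-→d6:-→d7:-→d8:-→d9:-→d10:H6  best=H6
  - 60.0.0.0/11 clear@11
  - 10.192.0.0/10 clear@10
  + 60.12.67.0/24 (H1) depth=24
  + 60.12.0.0/16 (H2) depth=16
  + 0.0.0.0/1 (H0) depth=1
  + 10.247.0.0/16 (H5) depth=16
  + 0.0.0.0/0 (H2) depth=0
  - 10.247.241.0/24 clear@24
  ? 10.224.32.212  path d0:H2→d1:H0→d2:-→d3:-→d4:-→d5:-→d6:-→d7:-→d8:-→d9:-→d10:-→d11:H5  best=H5
  ? 60.12.67.240  path d0:H2→d1:H0→d2:-→d3:-→d4:-→d5:H0→d6:-→d7:-→d8:-→d9:-→d10:-→d11:-→d12:-→d13:-→d14:-→d15:-→d16:H2→d17:-→d18:-→d19:-→d20:-→d21:-→d22:-→d23:-→d24:H1  best=H1
  + 60.0.0.0/8 (H0) depth=8

== LOOKUPS ==
["H4","H4","H4","H6","H4","H6","H4","H5","H5","H6","H5","H1"]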